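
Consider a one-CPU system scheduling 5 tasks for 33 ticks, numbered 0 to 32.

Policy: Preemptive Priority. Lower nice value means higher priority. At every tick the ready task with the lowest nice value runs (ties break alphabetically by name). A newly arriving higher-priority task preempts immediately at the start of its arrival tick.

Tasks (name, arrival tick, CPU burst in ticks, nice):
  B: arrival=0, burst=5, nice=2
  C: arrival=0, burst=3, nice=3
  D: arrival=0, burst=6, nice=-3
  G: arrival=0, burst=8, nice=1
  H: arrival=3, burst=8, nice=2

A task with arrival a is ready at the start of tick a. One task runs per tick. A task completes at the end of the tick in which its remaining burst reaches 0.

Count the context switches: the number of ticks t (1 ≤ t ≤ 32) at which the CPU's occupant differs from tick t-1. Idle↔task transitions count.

t=0: ready={B,C,D,G} → run D
t=1: ready={B,C,D,G} → run D
t=2: ready={B,C,D,G} → run D
t=3: ready={B,C,D,G,H} → run D
t=4: ready={B,C,D,G,H} → run D
t=5: ready={B,C,D,G,H} → run D
t=6: ready={B,C,G,H} → run G
t=7: ready={B,C,G,H} → run G
t=8: ready={B,C,G,H} → run G
t=9: ready={B,C,G,H} → run G
t=10: ready={B,C,G,H} → run G
t=11: ready={B,C,G,H} → run G
t=12: ready={B,C,G,H} → run G
t=13: ready={B,C,G,H} → run G
t=14: ready={B,C,H} → run B
t=15: ready={B,C,H} → run B
t=16: ready={B,C,H} → run B
t=17: ready={B,C,H} → run B
t=18: ready={B,C,H} → run B
t=19: ready={C,H} → run H
t=20: ready={C,H} → run H
t=21: ready={C,H} → run H
t=22: ready={C,H} → run H
t=23: ready={C,H} → run H
t=24: ready={C,H} → run H
t=25: ready={C,H} → run H
t=26: ready={C,H} → run H
t=27: ready={C} → run C
t=28: ready={C} → run C
t=29: ready={C} → run C
t=30: (idle)
t=31: (idle)
t=32: (idle)

context switches = 5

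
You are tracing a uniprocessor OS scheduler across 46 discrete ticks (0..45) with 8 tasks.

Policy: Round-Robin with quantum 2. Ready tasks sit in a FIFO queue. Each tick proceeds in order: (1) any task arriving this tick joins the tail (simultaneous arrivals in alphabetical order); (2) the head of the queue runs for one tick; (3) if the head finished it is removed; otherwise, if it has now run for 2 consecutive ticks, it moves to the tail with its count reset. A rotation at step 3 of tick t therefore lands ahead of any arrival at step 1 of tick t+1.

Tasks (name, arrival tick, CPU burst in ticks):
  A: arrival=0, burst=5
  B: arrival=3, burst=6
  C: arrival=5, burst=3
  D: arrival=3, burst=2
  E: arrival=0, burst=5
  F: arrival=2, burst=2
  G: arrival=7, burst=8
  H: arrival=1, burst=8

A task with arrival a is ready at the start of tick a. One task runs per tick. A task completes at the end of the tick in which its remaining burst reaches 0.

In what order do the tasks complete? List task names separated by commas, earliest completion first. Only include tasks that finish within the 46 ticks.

t=0: queue=[A,E] q_used=0 → run A
t=1: queue=[A,E,H] q_used=1 → run A
t=2: queue=[E,H,A,F] q_used=0 → run E
t=3: queue=[E,H,A,F,B,D] q_used=1 → run E
t=4: queue=[H,A,F,B,D,E] q_used=0 → run H
t=5: queue=[H,A,F,B,D,E,C] q_used=1 → run H
t=6: queue=[A,F,B,D,E,C,H] q_used=0 → run A
t=7: queue=[A,F,B,D,E,C,H,G] q_used=1 → run A
t=8: queue=[F,B,D,E,C,H,G,A] q_used=0 → run F
t=9: queue=[F,B,D,E,C,H,G,A] q_used=1 → run F
t=10: queue=[B,D,E,C,H,G,A] q_used=0 → run B
t=11: queue=[B,D,E,C,H,G,A] q_used=1 → run B
t=12: queue=[D,E,C,H,G,A,B] q_used=0 → run D
t=13: queue=[D,E,C,H,G,A,B] q_used=1 → run D
t=14: queue=[E,C,H,G,A,B] q_used=0 → run E
t=15: queue=[E,C,H,G,A,B] q_used=1 → run E
t=16: queue=[C,H,G,A,B,E] q_used=0 → run C
t=17: queue=[C,H,G,A,B,E] q_used=1 → run C
t=18: queue=[H,G,A,B,E,C] q_used=0 → run H
t=19: queue=[H,G,A,B,E,C] q_used=1 → run H
t=20: queue=[G,A,B,E,C,H] q_used=0 → run G
t=21: queue=[G,A,B,E,C,H] q_used=1 → run G
t=22: queue=[A,B,E,C,H,G] q_used=0 → run A
t=23: queue=[B,E,C,H,G] q_used=0 → run B
t=24: queue=[B,E,C,H,G] q_used=1 → run B
t=25: queue=[E,C,H,G,B] q_used=0 → run E
t=26: queue=[C,H,G,B] q_used=0 → run C
t=27: queue=[H,G,B] q_used=0 → run H
t=28: queue=[H,G,B] q_used=1 → run H
t=29: queue=[G,B,H] q_used=0 → run G
t=30: queue=[G,B,H] q_used=1 → run G
t=31: queue=[B,H,G] q_used=0 → run B
t=32: queue=[B,H,G] q_used=1 → run B
t=33: queue=[H,G] q_used=0 → run H
t=34: queue=[H,G] q_used=1 → run H
t=35: queue=[G] q_used=0 → run G
t=36: queue=[G] q_used=1 → run G
t=37: queue=[G] q_used=0 → run G
t=38: queue=[G] q_used=1 → run G
t=39: (idle)
t=40: (idle)
t=41: (idle)
t=42: (idle)
t=43: (idle)
t=44: (idle)
t=45: (idle)

completion order = F, D, A, E, C, B, H, G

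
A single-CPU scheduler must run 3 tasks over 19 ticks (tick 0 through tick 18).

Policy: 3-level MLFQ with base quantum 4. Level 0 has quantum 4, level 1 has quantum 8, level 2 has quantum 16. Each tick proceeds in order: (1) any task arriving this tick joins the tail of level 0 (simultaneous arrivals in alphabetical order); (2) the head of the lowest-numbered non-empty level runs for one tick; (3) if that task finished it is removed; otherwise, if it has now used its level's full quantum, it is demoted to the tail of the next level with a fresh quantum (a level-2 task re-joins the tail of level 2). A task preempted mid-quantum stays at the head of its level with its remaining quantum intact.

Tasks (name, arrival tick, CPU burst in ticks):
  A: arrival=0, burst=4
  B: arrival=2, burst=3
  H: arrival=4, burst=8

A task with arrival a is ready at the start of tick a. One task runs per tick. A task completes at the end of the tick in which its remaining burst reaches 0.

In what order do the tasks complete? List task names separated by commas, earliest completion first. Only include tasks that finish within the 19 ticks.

completion order = A, B, H

t=0: L0/L1/L2 = A/-/- → run A
t=1: L0/L1/L2 = A/-/- → run A
t=2: L0/L1/L2 = AB/-/- → run A
t=3: L0/L1/L2 = AB/-/- → run A
t=4: L0/L1/L2 = BH/-/- → run B
t=5: L0/L1/L2 = BH/-/- → run B
t=6: L0/L1/L2 = BH/-/- → run B
t=7: L0/L1/L2 = H/-/- → run H
t=8: L0/L1/L2 = H/-/- → run H
t=9: L0/L1/L2 = H/-/- → run H
t=10: L0/L1/L2 = H/-/- → run H
t=11: L0/L1/L2 = -/H/- → run H
t=12: L0/L1/L2 = -/H/- → run H
t=13: L0/L1/L2 = -/H/- → run H
t=14: L0/L1/L2 = -/H/- → run H
t=15: (idle)
t=16: (idle)
t=17: (idle)
t=18: (idle)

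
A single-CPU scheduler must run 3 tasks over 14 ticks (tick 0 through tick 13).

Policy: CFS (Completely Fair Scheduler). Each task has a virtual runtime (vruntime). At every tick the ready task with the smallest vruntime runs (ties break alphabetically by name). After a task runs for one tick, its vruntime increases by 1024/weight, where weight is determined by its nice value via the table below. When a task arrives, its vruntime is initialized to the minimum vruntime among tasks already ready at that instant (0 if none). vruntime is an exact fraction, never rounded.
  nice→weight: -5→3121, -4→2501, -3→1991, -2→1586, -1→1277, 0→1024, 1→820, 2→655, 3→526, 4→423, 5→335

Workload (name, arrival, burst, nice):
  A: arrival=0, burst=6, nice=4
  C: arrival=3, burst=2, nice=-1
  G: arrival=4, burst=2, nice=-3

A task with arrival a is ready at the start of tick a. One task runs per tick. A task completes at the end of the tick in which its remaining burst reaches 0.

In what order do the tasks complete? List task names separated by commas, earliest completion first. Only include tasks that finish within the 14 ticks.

completion order = G, C, A

t=0: vr[A=0] → run A
t=1: vr[A=1024/423] → run A
t=2: vr[A=2048/423] → run A
t=3: vr[A=1024/141 C=1024/141] → run A
t=4: vr[A=4096/423 C=1024/141 G=1024/141] → run C
t=5: vr[A=4096/423 C=1452032/180057 G=1024/141] → run G
t=6: vr[A=4096/423 C=1452032/180057 G=2183168/280731] → run G
t=7: vr[A=4096/423 C=1452032/180057] → run C
t=8: vr[A=4096/423] → run A
t=9: vr[A=5120/423] → run A
t=10: (idle)
t=11: (idle)
t=12: (idle)
t=13: (idle)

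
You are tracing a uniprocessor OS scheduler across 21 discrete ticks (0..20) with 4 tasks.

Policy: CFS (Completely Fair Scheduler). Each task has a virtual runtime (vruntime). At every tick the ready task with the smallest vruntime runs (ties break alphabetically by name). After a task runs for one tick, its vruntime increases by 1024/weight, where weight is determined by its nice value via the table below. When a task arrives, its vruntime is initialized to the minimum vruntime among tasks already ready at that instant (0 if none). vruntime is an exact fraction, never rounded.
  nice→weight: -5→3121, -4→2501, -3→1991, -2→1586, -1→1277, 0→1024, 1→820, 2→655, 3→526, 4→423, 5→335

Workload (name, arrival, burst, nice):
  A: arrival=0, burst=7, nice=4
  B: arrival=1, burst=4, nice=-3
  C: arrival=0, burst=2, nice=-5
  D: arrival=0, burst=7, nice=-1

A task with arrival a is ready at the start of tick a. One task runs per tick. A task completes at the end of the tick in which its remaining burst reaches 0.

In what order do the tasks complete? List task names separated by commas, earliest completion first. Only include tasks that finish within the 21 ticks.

t=0: vr[A=0 C=0 D=0] → run A
t=1: vr[A=1024/423 B=0 C=0 D=0] → run B
t=2: vr[A=1024/423 B=1024/1991 C=0 D=0] → run C
t=3: vr[A=1024/423 B=1024/1991 C=1024/3121 D=0] → run D
t=4: vr[A=1024/423 B=1024/1991 C=1024/3121 D=1024/1277] → run C
t=5: vr[A=1024/423 B=1024/1991 D=1024/1277] → run B
t=6: vr[A=1024/423 B=2048/1991 D=1024/1277] → run D
t=7: vr[A=1024/423 B=2048/1991 D=2048/1277] → run B
t=8: vr[A=1024/423 B=3072/1991 D=2048/1277] → run B
t=9: vr[A=1024/423 D=2048/1277] → run D
t=10: vr[A=1024/423 D=3072/1277] → run D
t=11: vr[A=1024/423 D=4096/1277] → run A
t=12: vr[A=2048/423 D=4096/1277] → run D
t=13: vr[A=2048/423 D=5120/1277] → run D
t=14: vr[A=2048/423 D=6144/1277] → run D
t=15: vr[A=2048/423] → run A
t=16: vr[A=1024/141] → run A
t=17: vr[A=4096/423] → run A
t=18: vr[A=5120/423] → run A
t=19: vr[A=2048/141] → run A
t=20: (idle)

completion order = C, B, D, A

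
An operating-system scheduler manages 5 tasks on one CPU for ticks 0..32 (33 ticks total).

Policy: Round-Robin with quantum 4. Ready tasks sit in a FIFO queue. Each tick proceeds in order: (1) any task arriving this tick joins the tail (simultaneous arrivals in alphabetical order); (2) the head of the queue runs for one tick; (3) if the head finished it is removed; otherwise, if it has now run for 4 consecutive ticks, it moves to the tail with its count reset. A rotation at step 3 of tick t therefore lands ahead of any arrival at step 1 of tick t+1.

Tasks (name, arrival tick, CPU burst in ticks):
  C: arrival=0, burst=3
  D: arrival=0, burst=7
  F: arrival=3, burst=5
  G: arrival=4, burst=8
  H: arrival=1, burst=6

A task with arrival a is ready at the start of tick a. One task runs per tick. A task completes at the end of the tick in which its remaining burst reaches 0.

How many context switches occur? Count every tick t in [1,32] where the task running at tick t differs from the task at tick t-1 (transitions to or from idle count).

t=0: queue=[C,D] q_used=0 → run C
t=1: queue=[C,D,H] q_used=1 → run C
t=2: queue=[C,D,H] q_used=2 → run C
t=3: queue=[D,H,F] q_used=0 → run D
t=4: queue=[D,H,F,G] q_used=1 → run D
t=5: queue=[D,H,F,G] q_used=2 → run D
t=6: queue=[D,H,F,G] q_used=3 → run D
t=7: queue=[H,F,G,D] q_used=0 → run H
t=8: queue=[H,F,G,D] q_used=1 → run H
t=9: queue=[H,F,G,D] q_used=2 → run H
t=10: queue=[H,F,G,D] q_used=3 → run H
t=11: queue=[F,G,D,H] q_used=0 → run F
t=12: queue=[F,G,D,H] q_used=1 → run F
t=13: queue=[F,G,D,H] q_used=2 → run F
t=14: queue=[F,G,D,H] q_used=3 → run F
t=15: queue=[G,D,H,F] q_used=0 → run G
t=16: queue=[G,D,H,F] q_used=1 → run G
t=17: queue=[G,D,H,F] q_used=2 → run G
t=18: queue=[G,D,H,F] q_used=3 → run G
t=19: queue=[D,H,F,G] q_used=0 → run D
t=20: queue=[D,H,F,G] q_used=1 → run D
t=21: queue=[D,H,F,G] q_used=2 → run D
t=22: queue=[H,F,G] q_used=0 → run H
t=23: queue=[H,F,G] q_used=1 → run H
t=24: queue=[F,G] q_used=0 → run F
t=25: queue=[G] q_used=0 → run G
t=26: queue=[G] q_used=1 → run G
t=27: queue=[G] q_used=2 → run G
t=28: queue=[G] q_used=3 → run G
t=29: (idle)
t=30: (idle)
t=31: (idle)
t=32: (idle)

context switches = 9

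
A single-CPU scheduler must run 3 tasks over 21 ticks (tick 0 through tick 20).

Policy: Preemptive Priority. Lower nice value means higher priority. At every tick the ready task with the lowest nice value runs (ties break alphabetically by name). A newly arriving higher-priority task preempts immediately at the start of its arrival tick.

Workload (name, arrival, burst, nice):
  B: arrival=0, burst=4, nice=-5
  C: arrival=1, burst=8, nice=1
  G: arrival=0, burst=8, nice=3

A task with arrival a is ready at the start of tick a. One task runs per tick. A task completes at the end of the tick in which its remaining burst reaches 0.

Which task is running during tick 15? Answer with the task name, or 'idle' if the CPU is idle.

running at tick 15 = G

t=0: ready={B,G} → run B
t=1: ready={B,C,G} → run B
t=2: ready={B,C,G} → run B
t=3: ready={B,C,G} → run B
t=4: ready={C,G} → run C
t=5: ready={C,G} → run C
t=6: ready={C,G} → run C
t=7: ready={C,G} → run C
t=8: ready={C,G} → run C
t=9: ready={C,G} → run C
t=10: ready={C,G} → run C
t=11: ready={C,G} → run C
t=12: ready={G} → run G
t=13: ready={G} → run G
t=14: ready={G} → run G
t=15: ready={G} → run G
t=16: ready={G} → run G
t=17: ready={G} → run G
t=18: ready={G} → run G
t=19: ready={G} → run G
t=20: (idle)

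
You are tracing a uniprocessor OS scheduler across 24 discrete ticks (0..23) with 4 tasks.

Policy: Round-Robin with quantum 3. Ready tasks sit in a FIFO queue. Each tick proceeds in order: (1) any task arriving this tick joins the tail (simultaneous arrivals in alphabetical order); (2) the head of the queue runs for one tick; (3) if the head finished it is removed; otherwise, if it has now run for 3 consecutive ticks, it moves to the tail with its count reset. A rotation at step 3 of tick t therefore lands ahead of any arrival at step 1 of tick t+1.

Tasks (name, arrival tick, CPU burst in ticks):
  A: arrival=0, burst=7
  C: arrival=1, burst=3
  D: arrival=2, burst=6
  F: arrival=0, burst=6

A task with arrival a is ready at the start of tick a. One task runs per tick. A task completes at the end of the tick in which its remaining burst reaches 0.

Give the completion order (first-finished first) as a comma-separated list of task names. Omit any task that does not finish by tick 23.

completion order = C, F, D, A

t=0: queue=[A,F] q_used=0 → run A
t=1: queue=[A,F,C] q_used=1 → run A
t=2: queue=[A,F,C,D] q_used=2 → run A
t=3: queue=[F,C,D,A] q_used=0 → run F
t=4: queue=[F,C,D,A] q_used=1 → run F
t=5: queue=[F,C,D,A] q_used=2 → run F
t=6: queue=[C,D,A,F] q_used=0 → run C
t=7: queue=[C,D,A,F] q_used=1 → run C
t=8: queue=[C,D,A,F] q_used=2 → run C
t=9: queue=[D,A,F] q_used=0 → run D
t=10: queue=[D,A,F] q_used=1 → run D
t=11: queue=[D,A,F] q_used=2 → run D
t=12: queue=[A,F,D] q_used=0 → run A
t=13: queue=[A,F,D] q_used=1 → run A
t=14: queue=[A,F,D] q_used=2 → run A
t=15: queue=[F,D,A] q_used=0 → run F
t=16: queue=[F,D,A] q_used=1 → run F
t=17: queue=[F,D,A] q_used=2 → run F
t=18: queue=[D,A] q_used=0 → run D
t=19: queue=[D,A] q_used=1 → run D
t=20: queue=[D,A] q_used=2 → run D
t=21: queue=[A] q_used=0 → run A
t=22: (idle)
t=23: (idle)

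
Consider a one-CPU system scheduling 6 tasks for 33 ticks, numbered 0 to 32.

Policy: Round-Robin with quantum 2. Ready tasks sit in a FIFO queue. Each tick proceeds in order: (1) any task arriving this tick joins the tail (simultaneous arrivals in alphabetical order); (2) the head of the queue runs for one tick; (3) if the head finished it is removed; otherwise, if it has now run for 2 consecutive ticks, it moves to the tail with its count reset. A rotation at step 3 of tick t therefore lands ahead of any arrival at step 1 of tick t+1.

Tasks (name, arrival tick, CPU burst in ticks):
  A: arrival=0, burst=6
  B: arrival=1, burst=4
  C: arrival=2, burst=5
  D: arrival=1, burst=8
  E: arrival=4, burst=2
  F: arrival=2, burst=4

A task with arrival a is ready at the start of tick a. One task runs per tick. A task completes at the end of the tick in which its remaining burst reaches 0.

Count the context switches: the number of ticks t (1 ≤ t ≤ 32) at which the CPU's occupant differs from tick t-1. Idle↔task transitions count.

context switches = 15

t=0: queue=[A] q_used=0 → run A
t=1: queue=[A,B,D] q_used=1 → run A
t=2: queue=[B,D,A,C,F] q_used=0 → run B
t=3: queue=[B,D,A,C,F] q_used=1 → run B
t=4: queue=[D,A,C,F,B,E] q_used=0 → run D
t=5: queue=[D,A,C,F,B,E] q_used=1 → run D
t=6: queue=[A,C,F,B,E,D] q_used=0 → run A
t=7: queue=[A,C,F,B,E,D] q_used=1 → run A
t=8: queue=[C,F,B,E,D,A] q_used=0 → run C
t=9: queue=[C,F,B,E,D,A] q_used=1 → run C
t=10: queue=[F,B,E,D,A,C] q_used=0 → run F
t=11: queue=[F,B,E,D,A,C] q_used=1 → run F
t=12: queue=[B,E,D,A,C,F] q_used=0 → run B
t=13: queue=[B,E,D,A,C,F] q_used=1 → run B
t=14: queue=[E,D,A,C,F] q_used=0 → run E
t=15: queue=[E,D,A,C,F] q_used=1 → run E
t=16: queue=[D,A,C,F] q_used=0 → run D
t=17: queue=[D,A,C,F] q_used=1 → run D
t=18: queue=[A,C,F,D] q_used=0 → run A
t=19: queue=[A,C,F,D] q_used=1 → run A
t=20: queue=[C,F,D] q_used=0 → run C
t=21: queue=[C,F,D] q_used=1 → run C
t=22: queue=[F,D,C] q_used=0 → run F
t=23: queue=[F,D,C] q_used=1 → run F
t=24: queue=[D,C] q_used=0 → run D
t=25: queue=[D,C] q_used=1 → run D
t=26: queue=[C,D] q_used=0 → run C
t=27: queue=[D] q_used=0 → run D
t=28: queue=[D] q_used=1 → run D
t=29: (idle)
t=30: (idle)
t=31: (idle)
t=32: (idle)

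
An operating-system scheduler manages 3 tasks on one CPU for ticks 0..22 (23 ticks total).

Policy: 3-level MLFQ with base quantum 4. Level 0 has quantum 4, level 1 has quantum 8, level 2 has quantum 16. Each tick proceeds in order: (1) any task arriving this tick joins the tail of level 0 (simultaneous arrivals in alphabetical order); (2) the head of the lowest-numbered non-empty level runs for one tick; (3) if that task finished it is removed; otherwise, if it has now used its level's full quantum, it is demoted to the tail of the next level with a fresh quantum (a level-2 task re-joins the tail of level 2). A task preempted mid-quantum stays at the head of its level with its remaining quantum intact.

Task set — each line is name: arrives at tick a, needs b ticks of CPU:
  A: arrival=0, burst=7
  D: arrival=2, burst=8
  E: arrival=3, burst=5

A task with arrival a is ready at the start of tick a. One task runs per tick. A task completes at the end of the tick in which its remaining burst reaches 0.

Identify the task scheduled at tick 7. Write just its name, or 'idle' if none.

t=0: L0/L1/L2 = A/-/- → run A
t=1: L0/L1/L2 = A/-/- → run A
t=2: L0/L1/L2 = AD/-/- → run A
t=3: L0/L1/L2 = ADE/-/- → run A
t=4: L0/L1/L2 = DE/A/- → run D
t=5: L0/L1/L2 = DE/A/- → run D
t=6: L0/L1/L2 = DE/A/- → run D
t=7: L0/L1/L2 = DE/A/- → run D
t=8: L0/L1/L2 = E/AD/- → run E
t=9: L0/L1/L2 = E/AD/- → run E
t=10: L0/L1/L2 = E/AD/- → run E
t=11: L0/L1/L2 = E/AD/- → run E
t=12: L0/L1/L2 = -/ADE/- → run A
t=13: L0/L1/L2 = -/ADE/- → run A
t=14: L0/L1/L2 = -/ADE/- → run A
t=15: L0/L1/L2 = -/DE/- → run D
t=16: L0/L1/L2 = -/DE/- → run D
t=17: L0/L1/L2 = -/DE/- → run D
t=18: L0/L1/L2 = -/DE/- → run D
t=19: L0/L1/L2 = -/E/- → run E
t=20: (idle)
t=21: (idle)
t=22: (idle)

running at tick 7 = D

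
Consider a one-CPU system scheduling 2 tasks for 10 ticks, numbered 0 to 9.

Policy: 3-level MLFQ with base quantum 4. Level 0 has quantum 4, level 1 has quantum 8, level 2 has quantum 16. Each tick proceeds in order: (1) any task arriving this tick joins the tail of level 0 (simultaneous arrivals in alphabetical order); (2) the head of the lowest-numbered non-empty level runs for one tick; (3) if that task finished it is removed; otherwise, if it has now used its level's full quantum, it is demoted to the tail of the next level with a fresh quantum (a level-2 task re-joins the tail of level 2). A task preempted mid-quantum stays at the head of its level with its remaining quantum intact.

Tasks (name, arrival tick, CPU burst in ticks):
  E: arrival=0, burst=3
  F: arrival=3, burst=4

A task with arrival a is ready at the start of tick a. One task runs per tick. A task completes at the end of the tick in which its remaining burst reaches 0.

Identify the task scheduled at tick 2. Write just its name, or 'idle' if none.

running at tick 2 = E

t=0: L0/L1/L2 = E/-/- → run E
t=1: L0/L1/L2 = E/-/- → run E
t=2: L0/L1/L2 = E/-/- → run E
t=3: L0/L1/L2 = F/-/- → run F
t=4: L0/L1/L2 = F/-/- → run F
t=5: L0/L1/L2 = F/-/- → run F
t=6: L0/L1/L2 = F/-/- → run F
t=7: (idle)
t=8: (idle)
t=9: (idle)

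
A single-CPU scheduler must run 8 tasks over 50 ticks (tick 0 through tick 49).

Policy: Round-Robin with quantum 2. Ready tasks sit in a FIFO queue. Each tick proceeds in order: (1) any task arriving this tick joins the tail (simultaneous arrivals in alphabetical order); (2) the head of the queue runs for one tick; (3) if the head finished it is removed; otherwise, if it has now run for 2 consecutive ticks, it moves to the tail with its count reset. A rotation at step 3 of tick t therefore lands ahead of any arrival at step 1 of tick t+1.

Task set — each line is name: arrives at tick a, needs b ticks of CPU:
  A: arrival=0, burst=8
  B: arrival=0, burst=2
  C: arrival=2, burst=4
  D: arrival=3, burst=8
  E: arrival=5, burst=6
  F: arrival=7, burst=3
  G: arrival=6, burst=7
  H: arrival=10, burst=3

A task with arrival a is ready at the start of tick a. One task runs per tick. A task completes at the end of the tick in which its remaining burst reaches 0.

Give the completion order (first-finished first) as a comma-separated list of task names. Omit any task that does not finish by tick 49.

t=0: queue=[A,B] q_used=0 → run A
t=1: queue=[A,B] q_used=1 → run A
t=2: queue=[B,A,C] q_used=0 → run B
t=3: queue=[B,A,C,D] q_used=1 → run B
t=4: queue=[A,C,D] q_used=0 → run A
t=5: queue=[A,C,D,E] q_used=1 → run A
t=6: queue=[C,D,E,A,G] q_used=0 → run C
t=7: queue=[C,D,E,A,G,F] q_used=1 → run C
t=8: queue=[D,E,A,G,F,C] q_used=0 → run D
t=9: queue=[D,E,A,G,F,C] q_used=1 → run D
t=10: queue=[E,A,G,F,C,D,H] q_used=0 → run E
t=11: queue=[E,A,G,F,C,D,H] q_used=1 → run E
t=12: queue=[A,G,F,C,D,H,E] q_used=0 → run A
t=13: queue=[A,G,F,C,D,H,E] q_used=1 → run A
t=14: queue=[G,F,C,D,H,E,A] q_used=0 → run G
t=15: queue=[G,F,C,D,H,E,A] q_used=1 → run G
t=16: queue=[F,C,D,H,E,A,G] q_used=0 → run F
t=17: queue=[F,C,D,H,E,A,G] q_used=1 → run F
t=18: queue=[C,D,H,E,A,G,F] q_used=0 → run C
t=19: queue=[C,D,H,E,A,G,F] q_used=1 → run C
t=20: queue=[D,H,E,A,G,F] q_used=0 → run D
t=21: queue=[D,H,E,A,G,F] q_used=1 → run D
t=22: queue=[H,E,A,G,F,D] q_used=0 → run H
t=23: queue=[H,E,A,G,F,D] q_used=1 → run H
t=24: queue=[E,A,G,F,D,H] q_used=0 → run E
t=25: queue=[E,A,G,F,D,H] q_used=1 → run E
t=26: queue=[A,G,F,D,H,E] q_used=0 → run A
t=27: queue=[A,G,F,D,H,E] q_used=1 → run A
t=28: queue=[G,F,D,H,E] q_used=0 → run G
t=29: queue=[G,F,D,H,E] q_used=1 → run G
t=30: queue=[F,D,H,E,G] q_used=0 → run F
t=31: queue=[D,H,E,G] q_used=0 → run D
t=32: queue=[D,H,E,G] q_used=1 → run D
t=33: queue=[H,E,G,D] q_used=0 → run H
t=34: queue=[E,G,D] q_used=0 → run E
t=35: queue=[E,G,D] q_used=1 → run E
t=36: queue=[G,D] q_used=0 → run G
t=37: queue=[G,D] q_used=1 → run G
t=38: queue=[D,G] q_used=0 → run D
t=39: queue=[D,G] q_used=1 → run D
t=40: queue=[G] q_used=0 → run G
t=41: (idle)
t=42: (idle)
t=43: (idle)
t=44: (idle)
t=45: (idle)
t=46: (idle)
t=47: (idle)
t=48: (idle)
t=49: (idle)

completion order = B, C, A, F, H, E, D, G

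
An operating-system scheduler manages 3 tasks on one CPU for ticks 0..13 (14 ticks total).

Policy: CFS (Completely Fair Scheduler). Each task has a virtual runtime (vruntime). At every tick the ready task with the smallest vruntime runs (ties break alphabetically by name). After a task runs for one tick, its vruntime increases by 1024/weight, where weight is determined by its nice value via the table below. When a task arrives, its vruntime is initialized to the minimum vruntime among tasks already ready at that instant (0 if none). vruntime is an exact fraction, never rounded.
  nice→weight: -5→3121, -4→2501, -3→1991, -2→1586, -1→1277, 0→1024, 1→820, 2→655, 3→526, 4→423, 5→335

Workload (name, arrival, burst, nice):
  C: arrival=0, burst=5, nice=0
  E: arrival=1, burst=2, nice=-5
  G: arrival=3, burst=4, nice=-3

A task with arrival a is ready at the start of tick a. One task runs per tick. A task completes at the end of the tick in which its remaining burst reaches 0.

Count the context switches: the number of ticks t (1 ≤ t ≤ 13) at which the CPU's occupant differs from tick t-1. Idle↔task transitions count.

t=0: vr[C=0] → run C
t=1: vr[C=1 E=1] → run C
t=2: vr[C=2 E=1] → run E
t=3: vr[C=2 E=4145/3121 G=4145/3121] → run E
t=4: vr[C=2 G=4145/3121] → run G
t=5: vr[C=2 G=11448599/6213911] → run G
t=6: vr[C=2 G=14644503/6213911] → run C
t=7: vr[C=3 G=14644503/6213911] → run G
t=8: vr[C=3 G=17840407/6213911] → run G
t=9: vr[C=3] → run C
t=10: vr[C=4] → run C
t=11: (idle)
t=12: (idle)
t=13: (idle)

context switches = 6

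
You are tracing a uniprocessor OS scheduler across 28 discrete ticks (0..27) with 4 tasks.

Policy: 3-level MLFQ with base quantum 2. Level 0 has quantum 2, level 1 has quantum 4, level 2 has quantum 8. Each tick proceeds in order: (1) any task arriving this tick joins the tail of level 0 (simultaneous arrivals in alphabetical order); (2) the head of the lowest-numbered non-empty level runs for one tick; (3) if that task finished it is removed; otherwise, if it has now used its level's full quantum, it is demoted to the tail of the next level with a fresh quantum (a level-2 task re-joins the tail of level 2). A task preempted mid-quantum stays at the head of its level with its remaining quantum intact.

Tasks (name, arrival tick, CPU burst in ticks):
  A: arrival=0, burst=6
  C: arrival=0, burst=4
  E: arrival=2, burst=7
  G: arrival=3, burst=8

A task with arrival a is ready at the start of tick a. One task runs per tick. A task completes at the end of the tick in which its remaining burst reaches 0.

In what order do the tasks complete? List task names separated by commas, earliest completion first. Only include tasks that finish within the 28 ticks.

completion order = A, C, E, G

t=0: L0/L1/L2 = AC/-/- → run A
t=1: L0/L1/L2 = AC/-/- → run A
t=2: L0/L1/L2 = CE/A/- → run C
t=3: L0/L1/L2 = CEG/A/- → run C
t=4: L0/L1/L2 = EG/AC/- → run E
t=5: L0/L1/L2 = EG/AC/- → run E
t=6: L0/L1/L2 = G/ACE/- → run G
t=7: L0/L1/L2 = G/ACE/- → run G
t=8: L0/L1/L2 = -/ACEG/- → run A
t=9: L0/L1/L2 = -/ACEG/- → run A
t=10: L0/L1/L2 = -/ACEG/- → run A
t=11: L0/L1/L2 = -/ACEG/- → run A
t=12: L0/L1/L2 = -/CEG/- → run C
t=13: L0/L1/L2 = -/CEG/- → run C
t=14: L0/L1/L2 = -/EG/- → run E
t=15: L0/L1/L2 = -/EG/- → run E
t=16: L0/L1/L2 = -/EG/- → run E
t=17: L0/L1/L2 = -/EG/- → run E
t=18: L0/L1/L2 = -/G/E → run G
t=19: L0/L1/L2 = -/G/E → run G
t=20: L0/L1/L2 = -/G/E → run G
t=21: L0/L1/L2 = -/G/E → run G
t=22: L0/L1/L2 = -/-/EG → run E
t=23: L0/L1/L2 = -/-/G → run G
t=24: L0/L1/L2 = -/-/G → run G
t=25: (idle)
t=26: (idle)
t=27: (idle)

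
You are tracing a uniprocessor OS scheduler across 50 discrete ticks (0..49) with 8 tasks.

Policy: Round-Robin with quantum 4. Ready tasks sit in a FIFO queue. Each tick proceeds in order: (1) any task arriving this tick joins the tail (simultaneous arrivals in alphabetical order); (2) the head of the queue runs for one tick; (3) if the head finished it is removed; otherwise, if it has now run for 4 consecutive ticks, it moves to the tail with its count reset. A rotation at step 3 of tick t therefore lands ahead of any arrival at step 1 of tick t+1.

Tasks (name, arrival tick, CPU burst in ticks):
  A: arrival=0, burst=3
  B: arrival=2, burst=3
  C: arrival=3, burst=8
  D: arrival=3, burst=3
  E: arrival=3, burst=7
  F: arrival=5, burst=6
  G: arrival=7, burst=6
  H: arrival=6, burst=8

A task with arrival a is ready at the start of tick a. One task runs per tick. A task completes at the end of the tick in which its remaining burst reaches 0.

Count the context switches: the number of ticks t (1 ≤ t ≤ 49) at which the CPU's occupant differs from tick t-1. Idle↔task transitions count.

context switches = 13

t=0: queue=[A] q_used=0 → run A
t=1: queue=[A] q_used=1 → run A
t=2: queue=[A,B] q_used=2 → run A
t=3: queue=[B,C,D,E] q_used=0 → run B
t=4: queue=[B,C,D,E] q_used=1 → run B
t=5: queue=[B,C,D,E,F] q_used=2 → run B
t=6: queue=[C,D,E,F,H] q_used=0 → run C
t=7: queue=[C,D,E,F,H,G] q_used=1 → run C
t=8: queue=[C,D,E,F,H,G] q_used=2 → run C
t=9: queue=[C,D,E,F,H,G] q_used=3 → run C
t=10: queue=[D,E,F,H,G,C] q_used=0 → run D
t=11: queue=[D,E,F,H,G,C] q_used=1 → run D
t=12: queue=[D,E,F,H,G,C] q_used=2 → run D
t=13: queue=[E,F,H,G,C] q_used=0 → run E
t=14: queue=[E,F,H,G,C] q_used=1 → run E
t=15: queue=[E,F,H,G,C] q_used=2 → run E
t=16: queue=[E,F,H,G,C] q_used=3 → run E
t=17: queue=[F,H,G,C,E] q_used=0 → run F
t=18: queue=[F,H,G,C,E] q_used=1 → run F
t=19: queue=[F,H,G,C,E] q_used=2 → run F
t=20: queue=[F,H,G,C,E] q_used=3 → run F
t=21: queue=[H,G,C,E,F] q_used=0 → run H
t=22: queue=[H,G,C,E,F] q_used=1 → run H
t=23: queue=[H,G,C,E,F] q_used=2 → run H
t=24: queue=[H,G,C,E,F] q_used=3 → run H
t=25: queue=[G,C,E,F,H] q_used=0 → run G
t=26: queue=[G,C,E,F,H] q_used=1 → run G
t=27: queue=[G,C,E,F,H] q_used=2 → run G
t=28: queue=[G,C,E,F,H] q_used=3 → run G
t=29: queue=[C,E,F,H,G] q_used=0 → run C
t=30: queue=[C,E,F,H,G] q_used=1 → run C
t=31: queue=[C,E,F,H,G] q_used=2 → run C
t=32: queue=[C,E,F,H,G] q_used=3 → run C
t=33: queue=[E,F,H,G] q_used=0 → run E
t=34: queue=[E,F,H,G] q_used=1 → run E
t=35: queue=[E,F,H,G] q_used=2 → run E
t=36: queue=[F,H,G] q_used=0 → run F
t=37: queue=[F,H,G] q_used=1 → run F
t=38: queue=[H,G] q_used=0 → run H
t=39: queue=[H,G] q_used=1 → run H
t=40: queue=[H,G] q_used=2 → run H
t=41: queue=[H,G] q_used=3 → run H
t=42: queue=[G] q_used=0 → run G
t=43: queue=[G] q_used=1 → run G
t=44: (idle)
t=45: (idle)
t=46: (idle)
t=47: (idle)
t=48: (idle)
t=49: (idle)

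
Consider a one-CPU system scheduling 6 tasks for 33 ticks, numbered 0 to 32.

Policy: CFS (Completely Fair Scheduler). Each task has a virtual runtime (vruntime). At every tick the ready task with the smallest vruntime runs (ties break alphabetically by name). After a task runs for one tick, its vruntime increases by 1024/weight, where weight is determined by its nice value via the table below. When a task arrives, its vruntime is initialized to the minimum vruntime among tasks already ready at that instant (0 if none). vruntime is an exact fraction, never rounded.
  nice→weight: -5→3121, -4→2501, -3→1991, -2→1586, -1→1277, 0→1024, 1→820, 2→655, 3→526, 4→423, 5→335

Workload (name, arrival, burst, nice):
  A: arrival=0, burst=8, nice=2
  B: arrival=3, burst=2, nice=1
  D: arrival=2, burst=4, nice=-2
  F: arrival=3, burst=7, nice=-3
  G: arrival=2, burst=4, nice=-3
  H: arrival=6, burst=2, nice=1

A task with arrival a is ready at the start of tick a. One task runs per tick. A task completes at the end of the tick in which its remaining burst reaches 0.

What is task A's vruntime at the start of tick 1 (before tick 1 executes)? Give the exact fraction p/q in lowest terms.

vruntime(A, start of tick 1) = 1024/655

t=0: vr[A=0] → run A
t=1: vr[A=1024/655] → run A
t=2: vr[A=2048/655 D=2048/655 G=2048/655] → run A
t=3: vr[A=3072/655 B=2048/655 D=2048/655 F=2048/655 G=2048/655] → run B
t=4: vr[A=3072/655 B=117504/26855 D=2048/655 F=2048/655 G=2048/655] → run D
t=5: vr[A=3072/655 B=117504/26855 D=1959424/519415 F=2048/655 G=2048/655] → run F
t=6: vr[A=3072/655 B=117504/26855 D=1959424/519415 F=4748288/1304105 G=2048/655 H=2048/655] → run G
t=7: vr[A=3072/655 B=117504/26855 D=1959424/519415 F=4748288/1304105 G=4748288/1304105 H=2048/655] → run H
t=8: vr[A=3072/655 B=117504/26855 D=1959424/519415 F=4748288/1304105 G=4748288/1304105 H=117504/26855] → run F
t=9: vr[A=3072/655 B=117504/26855 D=1959424/519415 F=5419008/1304105 G=4748288/1304105 H=117504/26855] → run G
t=10: vr[A=3072/655 B=117504/26855 D=1959424/519415 F=5419008/1304105 G=5419008/1304105 H=117504/26855] → run D
t=11: vr[A=3072/655 B=117504/26855 D=2294784/519415 F=5419008/1304105 G=5419008/1304105 H=117504/26855] → run F
t=12: vr[A=3072/655 B=117504/26855 D=2294784/519415 F=6089728/1304105 G=5419008/1304105 H=117504/26855] → run G
t=13: vr[A=3072/655 B=117504/26855 D=2294784/519415 F=6089728/1304105 G=6089728/1304105 H=117504/26855] → run B
t=14: vr[A=3072/655 D=2294784/519415 F=6089728/1304105 G=6089728/1304105 H=117504/26855] → run H
t=15: vr[A=3072/655 D=2294784/519415 F=6089728/1304105 G=6089728/1304105] → run D
t=16: vr[A=3072/655 D=2630144/519415 F=6089728/1304105 G=6089728/1304105] → run F
t=17: vr[A=3072/655 D=2630144/519415 F=6760448/1304105 G=6089728/1304105] → run G
t=18: vr[A=3072/655 D=2630144/519415 F=6760448/1304105] → run A
t=19: vr[A=4096/655 D=2630144/519415 F=6760448/1304105] → run D
t=20: vr[A=4096/655 F=6760448/1304105] → run F
t=21: vr[A=4096/655 F=7431168/1304105] → run F
t=22: vr[A=4096/655 F=8101888/1304105] → run F
t=23: vr[A=4096/655] → run A
t=24: vr[A=1024/131] → run A
t=25: vr[A=6144/655] → run A
t=26: vr[A=7168/655] → run A
t=27: (idle)
t=28: (idle)
t=29: (idle)
t=30: (idle)
t=31: (idle)
t=32: (idle)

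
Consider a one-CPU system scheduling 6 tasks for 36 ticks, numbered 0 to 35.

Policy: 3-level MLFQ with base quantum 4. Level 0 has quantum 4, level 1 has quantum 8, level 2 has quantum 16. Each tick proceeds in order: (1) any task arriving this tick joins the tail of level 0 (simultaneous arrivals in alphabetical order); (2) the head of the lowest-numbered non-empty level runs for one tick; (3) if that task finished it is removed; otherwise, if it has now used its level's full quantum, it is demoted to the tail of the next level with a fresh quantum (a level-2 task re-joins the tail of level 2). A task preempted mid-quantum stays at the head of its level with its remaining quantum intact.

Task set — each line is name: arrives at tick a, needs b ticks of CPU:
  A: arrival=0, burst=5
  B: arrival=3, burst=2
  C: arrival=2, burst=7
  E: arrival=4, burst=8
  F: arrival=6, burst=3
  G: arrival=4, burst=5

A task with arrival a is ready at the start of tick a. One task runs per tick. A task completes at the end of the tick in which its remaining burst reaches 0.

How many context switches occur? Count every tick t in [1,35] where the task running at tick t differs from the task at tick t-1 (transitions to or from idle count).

context switches = 10

t=0: L0/L1/L2 = A/-/- → run A
t=1: L0/L1/L2 = A/-/- → run A
t=2: L0/L1/L2 = AC/-/- → run A
t=3: L0/L1/L2 = ACB/-/- → run A
t=4: L0/L1/L2 = CBEG/A/- → run C
t=5: L0/L1/L2 = CBEG/A/- → run C
t=6: L0/L1/L2 = CBEGF/A/- → run C
t=7: L0/L1/L2 = CBEGF/A/- → run C
t=8: L0/L1/L2 = BEGF/AC/- → run B
t=9: L0/L1/L2 = BEGF/AC/- → run B
t=10: L0/L1/L2 = EGF/AC/- → run E
t=11: L0/L1/L2 = EGF/AC/- → run E
t=12: L0/L1/L2 = EGF/AC/- → run E
t=13: L0/L1/L2 = EGF/AC/- → run E
t=14: L0/L1/L2 = GF/ACE/- → run G
t=15: L0/L1/L2 = GF/ACE/- → run G
t=16: L0/L1/L2 = GF/ACE/- → run G
t=17: L0/L1/L2 = GF/ACE/- → run G
t=18: L0/L1/L2 = F/ACEG/- → run F
t=19: L0/L1/L2 = F/ACEG/- → run F
t=20: L0/L1/L2 = F/ACEG/- → run F
t=21: L0/L1/L2 = -/ACEG/- → run A
t=22: L0/L1/L2 = -/CEG/- → run C
t=23: L0/L1/L2 = -/CEG/- → run C
t=24: L0/L1/L2 = -/CEG/- → run C
t=25: L0/L1/L2 = -/EG/- → run E
t=26: L0/L1/L2 = -/EG/- → run E
t=27: L0/L1/L2 = -/EG/- → run E
t=28: L0/L1/L2 = -/EG/- → run E
t=29: L0/L1/L2 = -/G/- → run G
t=30: (idle)
t=31: (idle)
t=32: (idle)
t=33: (idle)
t=34: (idle)
t=35: (idle)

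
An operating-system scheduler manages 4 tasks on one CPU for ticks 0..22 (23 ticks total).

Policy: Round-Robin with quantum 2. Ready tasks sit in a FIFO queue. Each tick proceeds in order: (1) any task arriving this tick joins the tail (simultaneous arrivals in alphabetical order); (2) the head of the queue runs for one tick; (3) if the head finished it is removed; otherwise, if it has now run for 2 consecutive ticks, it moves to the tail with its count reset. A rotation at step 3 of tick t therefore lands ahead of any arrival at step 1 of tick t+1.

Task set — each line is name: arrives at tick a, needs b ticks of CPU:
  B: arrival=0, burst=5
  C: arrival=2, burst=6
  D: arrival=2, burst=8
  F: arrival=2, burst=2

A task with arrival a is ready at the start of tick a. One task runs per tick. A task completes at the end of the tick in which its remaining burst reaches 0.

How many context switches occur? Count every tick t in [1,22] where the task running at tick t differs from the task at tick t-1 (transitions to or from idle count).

context switches = 9

t=0: queue=[B] q_used=0 → run B
t=1: queue=[B] q_used=1 → run B
t=2: queue=[B,C,D,F] q_used=0 → run B
t=3: queue=[B,C,D,F] q_used=1 → run B
t=4: queue=[C,D,F,B] q_used=0 → run C
t=5: queue=[C,D,F,B] q_used=1 → run C
t=6: queue=[D,F,B,C] q_used=0 → run D
t=7: queue=[D,F,B,C] q_used=1 → run D
t=8: queue=[F,B,C,D] q_used=0 → run F
t=9: queue=[F,B,C,D] q_used=1 → run F
t=10: queue=[B,C,D] q_used=0 → run B
t=11: queue=[C,D] q_used=0 → run C
t=12: queue=[C,D] q_used=1 → run C
t=13: queue=[D,C] q_used=0 → run D
t=14: queue=[D,C] q_used=1 → run D
t=15: queue=[C,D] q_used=0 → run C
t=16: queue=[C,D] q_used=1 → run C
t=17: queue=[D] q_used=0 → run D
t=18: queue=[D] q_used=1 → run D
t=19: queue=[D] q_used=0 → run D
t=20: queue=[D] q_used=1 → run D
t=21: (idle)
t=22: (idle)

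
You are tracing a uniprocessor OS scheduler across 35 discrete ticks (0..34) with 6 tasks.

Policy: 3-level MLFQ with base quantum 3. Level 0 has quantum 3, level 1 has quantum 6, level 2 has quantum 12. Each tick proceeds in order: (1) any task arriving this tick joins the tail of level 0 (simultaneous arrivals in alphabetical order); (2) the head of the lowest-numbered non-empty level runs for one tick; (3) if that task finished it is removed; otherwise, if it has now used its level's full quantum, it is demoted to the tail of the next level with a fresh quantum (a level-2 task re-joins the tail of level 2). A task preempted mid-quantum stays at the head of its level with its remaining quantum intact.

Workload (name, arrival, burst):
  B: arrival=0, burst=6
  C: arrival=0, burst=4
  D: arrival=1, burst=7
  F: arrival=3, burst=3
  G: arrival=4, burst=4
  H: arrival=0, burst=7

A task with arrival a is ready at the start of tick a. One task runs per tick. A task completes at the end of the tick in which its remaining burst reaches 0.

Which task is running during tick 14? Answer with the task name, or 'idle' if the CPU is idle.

running at tick 14 = F

t=0: L0/L1/L2 = BCH/-/- → run B
t=1: L0/L1/L2 = BCHD/-/- → run B
t=2: L0/L1/L2 = BCHD/-/- → run B
t=3: L0/L1/L2 = CHDF/B/- → run C
t=4: L0/L1/L2 = CHDFG/B/- → run C
t=5: L0/L1/L2 = CHDFG/B/- → run C
t=6: L0/L1/L2 = HDFG/BC/- → run H
t=7: L0/L1/L2 = HDFG/BC/- → run H
t=8: L0/L1/L2 = HDFG/BC/- → run H
t=9: L0/L1/L2 = DFG/BCH/- → run D
t=10: L0/L1/L2 = DFG/BCH/- → run D
t=11: L0/L1/L2 = DFG/BCH/- → run D
t=12: L0/L1/L2 = FG/BCHD/- → run F
t=13: L0/L1/L2 = FG/BCHD/- → run F
t=14: L0/L1/L2 = FG/BCHD/- → run F
t=15: L0/L1/L2 = G/BCHD/- → run G
t=16: L0/L1/L2 = G/BCHD/- → run G
t=17: L0/L1/L2 = G/BCHD/- → run G
t=18: L0/L1/L2 = -/BCHDG/- → run B
t=19: L0/L1/L2 = -/BCHDG/- → run B
t=20: L0/L1/L2 = -/BCHDG/- → run B
t=21: L0/L1/L2 = -/CHDG/- → run C
t=22: L0/L1/L2 = -/HDG/- → run H
t=23: L0/L1/L2 = -/HDG/- → run H
t=24: L0/L1/L2 = -/HDG/- → run H
t=25: L0/L1/L2 = -/HDG/- → run H
t=26: L0/L1/L2 = -/DG/- → run D
t=27: L0/L1/L2 = -/DG/- → run D
t=28: L0/L1/L2 = -/DG/- → run D
t=29: L0/L1/L2 = -/DG/- → run D
t=30: L0/L1/L2 = -/G/- → run G
t=31: (idle)
t=32: (idle)
t=33: (idle)
t=34: (idle)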